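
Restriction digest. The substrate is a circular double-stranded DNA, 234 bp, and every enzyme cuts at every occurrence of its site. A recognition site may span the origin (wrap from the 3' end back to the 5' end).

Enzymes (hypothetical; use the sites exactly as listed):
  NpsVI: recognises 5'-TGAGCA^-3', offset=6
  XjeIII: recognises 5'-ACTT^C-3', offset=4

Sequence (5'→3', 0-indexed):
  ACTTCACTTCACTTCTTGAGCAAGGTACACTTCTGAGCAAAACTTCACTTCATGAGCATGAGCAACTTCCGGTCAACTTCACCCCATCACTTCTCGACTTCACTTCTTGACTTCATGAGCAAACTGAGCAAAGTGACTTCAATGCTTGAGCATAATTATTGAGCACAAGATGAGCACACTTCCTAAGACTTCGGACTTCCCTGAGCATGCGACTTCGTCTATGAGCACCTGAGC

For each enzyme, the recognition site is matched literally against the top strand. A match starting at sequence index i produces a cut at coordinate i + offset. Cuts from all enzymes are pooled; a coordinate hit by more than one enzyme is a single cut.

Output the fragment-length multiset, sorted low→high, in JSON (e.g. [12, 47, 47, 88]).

[3,4,5,5,5,5,5,6,6,7,7,8,8,8,8,8,8,8,9,9,9,10,10,11,11,12,13,13,13]

Scan for sites:
  NpsVI TGAGCA/6: at [16, 33, 52, 58, 115, 124, 146, 159, 170, 201, 221, 229] ⇒ [1, 22, 39, 58, 64, 121, 130, 152, 165, 176, 207, 227]
  XjeIII ACTTC/4: at [0, 5, 10, 28, 41, 46, 64, 75, 88, 96, 101, 109, 135, 177, 187, 194, 211] ⇒ [4, 9, 14, 32, 45, 50, 68, 79, 92, 100, 105, 113, 139, 181, 191, 198, 215]

All cut coordinates (distinct, sorted): [1, 4, 9, 14, 22, 32, 39, 45, 50, 58, 64, 68, 79, 92, 100, 105, 113, 121, 130, 139, 152, 165, 176, 181, 191, 198, 207, 215, 227]

Fragments:
  1→4: 3 bp
  4→9: 5 bp
  9→14: 5 bp
  14→22: 8 bp
  22→32: 10 bp
  32→39: 7 bp
  39→45: 6 bp
  45→50: 5 bp
  50→58: 8 bp
  58→64: 6 bp
  64→68: 4 bp
  68→79: 11 bp
  79→92: 13 bp
  92→100: 8 bp
  100→105: 5 bp
  105→113: 8 bp
  113→121: 8 bp
  121→130: 9 bp
  130→139: 9 bp
  139→152: 13 bp
  152→165: 13 bp
  165→176: 11 bp
  176→181: 5 bp
  181→191: 10 bp
  191→198: 7 bp
  198→207: 9 bp
  207→215: 8 bp
  215→227: 12 bp
  227→1 (wrap): 234-227+1 = 8 bp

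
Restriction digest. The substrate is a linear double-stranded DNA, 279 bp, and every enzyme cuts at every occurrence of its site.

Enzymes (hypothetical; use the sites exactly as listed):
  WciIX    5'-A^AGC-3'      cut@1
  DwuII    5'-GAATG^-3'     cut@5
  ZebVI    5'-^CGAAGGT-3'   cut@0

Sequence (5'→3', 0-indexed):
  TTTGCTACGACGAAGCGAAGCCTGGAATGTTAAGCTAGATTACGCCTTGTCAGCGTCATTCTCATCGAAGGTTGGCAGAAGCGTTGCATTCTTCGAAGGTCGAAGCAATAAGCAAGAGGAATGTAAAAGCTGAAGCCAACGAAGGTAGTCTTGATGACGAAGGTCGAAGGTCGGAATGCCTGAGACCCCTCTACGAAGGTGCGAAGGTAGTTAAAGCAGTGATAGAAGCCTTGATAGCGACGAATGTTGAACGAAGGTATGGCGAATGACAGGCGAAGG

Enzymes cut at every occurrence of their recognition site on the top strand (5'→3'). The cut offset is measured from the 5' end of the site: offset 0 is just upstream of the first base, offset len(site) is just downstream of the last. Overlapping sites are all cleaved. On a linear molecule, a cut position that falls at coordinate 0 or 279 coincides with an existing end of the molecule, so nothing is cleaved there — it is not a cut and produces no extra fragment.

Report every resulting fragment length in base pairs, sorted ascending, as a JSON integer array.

Per-enzyme occurrences:
  WciIX (AAGC, off=1): starts [12, 17, 31, 78, 102, 109, 126, 132, 213, 225] → cuts [13, 18, 32, 79, 103, 110, 127, 133, 214, 226]
  DwuII (GAATG, off=5): starts [24, 118, 173, 241, 263] → cuts [29, 123, 178, 246, 268]
  ZebVI (CGAAGGT, off=0): starts [65, 93, 139, 157, 164, 193, 201, 251] → cuts [65, 93, 139, 157, 164, 193, 201, 251]

All cut coordinates (distinct, sorted): [13, 18, 29, 32, 65, 79, 93, 103, 110, 123, 127, 133, 139, 157, 164, 178, 193, 201, 214, 226, 246, 251, 268]

Fragments:
  [0,13): 13 bp
  [13,18): 5 bp
  [18,29): 11 bp
  [29,32): 3 bp
  [32,65): 33 bp
  [65,79): 14 bp
  [79,93): 14 bp
  [93,103): 10 bp
  [103,110): 7 bp
  [110,123): 13 bp
  [123,127): 4 bp
  [127,133): 6 bp
  [133,139): 6 bp
  [139,157): 18 bp
  [157,164): 7 bp
  [164,178): 14 bp
  [178,193): 15 bp
  [193,201): 8 bp
  [201,214): 13 bp
  [214,226): 12 bp
  [226,246): 20 bp
  [246,251): 5 bp
  [251,268): 17 bp
  [268,279): 11 bp

[3,4,5,5,6,6,7,7,8,10,11,11,12,13,13,13,14,14,14,15,17,18,20,33]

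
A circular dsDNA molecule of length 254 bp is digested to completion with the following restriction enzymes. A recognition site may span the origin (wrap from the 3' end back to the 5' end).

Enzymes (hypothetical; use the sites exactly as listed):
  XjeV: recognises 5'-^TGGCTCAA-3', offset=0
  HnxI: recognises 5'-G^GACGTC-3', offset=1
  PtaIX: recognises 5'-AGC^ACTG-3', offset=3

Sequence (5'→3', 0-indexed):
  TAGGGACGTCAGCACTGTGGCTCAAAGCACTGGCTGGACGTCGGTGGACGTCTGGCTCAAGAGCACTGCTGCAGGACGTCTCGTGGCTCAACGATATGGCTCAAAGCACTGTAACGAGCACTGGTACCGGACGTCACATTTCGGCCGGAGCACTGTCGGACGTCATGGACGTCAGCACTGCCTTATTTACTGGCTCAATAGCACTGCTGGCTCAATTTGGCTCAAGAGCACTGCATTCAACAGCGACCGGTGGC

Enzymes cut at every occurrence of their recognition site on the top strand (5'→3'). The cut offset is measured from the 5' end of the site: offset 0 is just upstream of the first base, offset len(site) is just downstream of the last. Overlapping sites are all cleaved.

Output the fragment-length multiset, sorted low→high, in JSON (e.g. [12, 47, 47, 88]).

[4,5,6,7,8,9,9,9,9,10,10,10,10,11,11,12,12,12,12,13,14,22,29]

Site scan:
  XjeV TGGCTCAA/0: at [17, 52, 83, 96, 190, 207, 217] ⇒ [17, 52, 83, 96, 190, 207, 217]
  HnxI GGACGTC/1: at [3, 35, 45, 73, 128, 157, 166] ⇒ [4, 36, 46, 74, 129, 158, 167]
  PtaIX AGCACTG/3: at [10, 25, 61, 104, 116, 148, 173, 199, 226] ⇒ [13, 28, 64, 107, 119, 151, 176, 202, 229]

Pooled cuts: [4, 13, 17, 28, 36, 46, 52, 64, 74, 83, 96, 107, 119, 129, 151, 158, 167, 176, 190, 202, 207, 217, 229]

Fragments:
  4→13: 9 bp
  13→17: 4 bp
  17→28: 11 bp
  28→36: 8 bp
  36→46: 10 bp
  46→52: 6 bp
  52→64: 12 bp
  64→74: 10 bp
  74→83: 9 bp
  83→96: 13 bp
  96→107: 11 bp
  107→119: 12 bp
  119→129: 10 bp
  129→151: 22 bp
  151→158: 7 bp
  158→167: 9 bp
  167→176: 9 bp
  176→190: 14 bp
  190→202: 12 bp
  202→207: 5 bp
  207→217: 10 bp
  217→229: 12 bp
  229→4 (wrap): 254-229+4 = 29 bp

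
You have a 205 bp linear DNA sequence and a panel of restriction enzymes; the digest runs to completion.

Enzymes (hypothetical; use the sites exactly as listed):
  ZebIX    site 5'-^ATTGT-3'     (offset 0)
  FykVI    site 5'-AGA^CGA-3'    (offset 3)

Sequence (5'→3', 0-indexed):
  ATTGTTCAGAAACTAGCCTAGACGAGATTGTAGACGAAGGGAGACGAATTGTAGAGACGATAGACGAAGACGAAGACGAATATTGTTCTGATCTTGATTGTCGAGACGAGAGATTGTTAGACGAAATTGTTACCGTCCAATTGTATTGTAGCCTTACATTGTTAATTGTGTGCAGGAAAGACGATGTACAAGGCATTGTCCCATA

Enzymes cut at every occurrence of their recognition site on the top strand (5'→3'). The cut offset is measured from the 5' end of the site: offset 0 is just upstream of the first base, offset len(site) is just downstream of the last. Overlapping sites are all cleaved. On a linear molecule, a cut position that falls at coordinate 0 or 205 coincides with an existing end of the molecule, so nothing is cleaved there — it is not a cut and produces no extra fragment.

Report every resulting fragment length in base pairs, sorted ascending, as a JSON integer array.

Per-enzyme occurrences:
  ZebIX ATTGT/0: at [0, 26, 47, 81, 96, 112, 125, 139, 144, 157, 164, 194] ⇒ [26, 47, 81, 96, 112, 125, 139, 144, 157, 164, 194] (position 0 is a terminus of the linear molecule — no cut)
  FykVI AGACGA/3: at [19, 31, 41, 54, 61, 67, 73, 103, 118, 178] ⇒ [22, 34, 44, 57, 64, 70, 76, 106, 121, 181]

All cut coordinates (distinct, sorted): [22, 26, 34, 44, 47, 57, 64, 70, 76, 81, 96, 106, 112, 121, 125, 139, 144, 157, 164, 181, 194]

Fragments:
  [0,22): 22 bp
  [22,26): 4 bp
  [26,34): 8 bp
  [34,44): 10 bp
  [44,47): 3 bp
  [47,57): 10 bp
  [57,64): 7 bp
  [64,70): 6 bp
  [70,76): 6 bp
  [76,81): 5 bp
  [81,96): 15 bp
  [96,106): 10 bp
  [106,112): 6 bp
  [112,121): 9 bp
  [121,125): 4 bp
  [125,139): 14 bp
  [139,144): 5 bp
  [144,157): 13 bp
  [157,164): 7 bp
  [164,181): 17 bp
  [181,194): 13 bp
  [194,205): 11 bp

[3,4,4,5,5,6,6,6,7,7,8,9,10,10,10,11,13,13,14,15,17,22]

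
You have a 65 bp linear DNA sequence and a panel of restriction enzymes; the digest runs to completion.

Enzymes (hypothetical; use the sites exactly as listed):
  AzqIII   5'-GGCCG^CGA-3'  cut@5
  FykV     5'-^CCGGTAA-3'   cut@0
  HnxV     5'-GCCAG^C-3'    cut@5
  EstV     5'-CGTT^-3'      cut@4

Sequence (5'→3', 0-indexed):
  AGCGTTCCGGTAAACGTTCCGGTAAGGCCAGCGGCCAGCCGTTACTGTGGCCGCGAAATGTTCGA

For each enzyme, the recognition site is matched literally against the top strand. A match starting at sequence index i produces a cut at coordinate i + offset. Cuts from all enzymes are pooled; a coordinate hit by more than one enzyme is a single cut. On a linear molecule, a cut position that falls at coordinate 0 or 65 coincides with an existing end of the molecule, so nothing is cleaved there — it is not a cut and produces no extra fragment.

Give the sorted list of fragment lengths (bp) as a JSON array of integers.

[5,6,7,10,12,12,13]

Site scan:
  AzqIII GGCCGCGA/5: at [48] ⇒ [53]
  FykV CCGGTAA/0: at [6, 18] ⇒ [6, 18]
  HnxV GCCAGC/5: at [26, 33] ⇒ [31, 38]
  EstV CGTT/4: at [2, 14, 39] ⇒ [6, 18, 43]

All cut coordinates (distinct, sorted): [6, 18, 31, 38, 43, 53]

Fragments:
  [0,6): 6 bp
  [6,18): 12 bp
  [18,31): 13 bp
  [31,38): 7 bp
  [38,43): 5 bp
  [43,53): 10 bp
  [53,65): 12 bp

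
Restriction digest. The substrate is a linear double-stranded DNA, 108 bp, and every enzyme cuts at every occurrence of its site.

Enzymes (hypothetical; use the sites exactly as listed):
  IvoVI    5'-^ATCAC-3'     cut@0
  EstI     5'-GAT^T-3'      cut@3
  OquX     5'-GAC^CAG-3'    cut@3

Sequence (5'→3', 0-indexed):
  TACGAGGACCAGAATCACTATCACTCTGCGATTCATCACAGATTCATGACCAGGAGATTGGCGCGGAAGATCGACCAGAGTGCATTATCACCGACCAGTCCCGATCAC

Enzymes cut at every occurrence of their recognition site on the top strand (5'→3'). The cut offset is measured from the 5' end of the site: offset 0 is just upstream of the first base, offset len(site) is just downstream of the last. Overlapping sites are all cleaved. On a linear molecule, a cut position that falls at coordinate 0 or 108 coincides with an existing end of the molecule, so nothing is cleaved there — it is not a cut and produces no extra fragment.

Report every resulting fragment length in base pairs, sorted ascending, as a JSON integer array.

Per-enzyme occurrences:
  IvoVI ATCAC/0: at [13, 19, 34, 86, 103] ⇒ [13, 19, 34, 86, 103]
  EstI GATT/3: at [29, 40, 55] ⇒ [32, 43, 58]
  OquX GACCAG/3: at [6, 47, 72, 92] ⇒ [9, 50, 75, 95]

Pooled cuts: [9, 13, 19, 32, 34, 43, 50, 58, 75, 86, 95, 103]

Fragments:
  [0,9): 9 bp
  [9,13): 4 bp
  [13,19): 6 bp
  [19,32): 13 bp
  [32,34): 2 bp
  [34,43): 9 bp
  [43,50): 7 bp
  [50,58): 8 bp
  [58,75): 17 bp
  [75,86): 11 bp
  [86,95): 9 bp
  [95,103): 8 bp
  [103,108): 5 bp

[2,4,5,6,7,8,8,9,9,9,11,13,17]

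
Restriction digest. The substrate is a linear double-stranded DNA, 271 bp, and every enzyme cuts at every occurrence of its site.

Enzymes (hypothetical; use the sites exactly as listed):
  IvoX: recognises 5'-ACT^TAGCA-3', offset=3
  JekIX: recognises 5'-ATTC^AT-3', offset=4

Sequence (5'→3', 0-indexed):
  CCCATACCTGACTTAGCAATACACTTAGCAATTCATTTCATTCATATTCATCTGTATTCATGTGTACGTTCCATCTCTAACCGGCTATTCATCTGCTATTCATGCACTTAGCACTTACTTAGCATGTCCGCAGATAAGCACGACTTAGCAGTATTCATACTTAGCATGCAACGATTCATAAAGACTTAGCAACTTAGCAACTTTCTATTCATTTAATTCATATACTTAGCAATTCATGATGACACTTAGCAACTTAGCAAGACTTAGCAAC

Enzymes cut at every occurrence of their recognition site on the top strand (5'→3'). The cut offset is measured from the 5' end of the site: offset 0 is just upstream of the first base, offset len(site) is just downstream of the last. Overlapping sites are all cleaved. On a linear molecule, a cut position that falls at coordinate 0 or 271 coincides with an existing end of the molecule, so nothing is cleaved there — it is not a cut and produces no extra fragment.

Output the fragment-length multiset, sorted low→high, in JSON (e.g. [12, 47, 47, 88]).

Scan for sites:
  IvoX ACTTAGCA/3: at [10, 22, 105, 116, 142, 158, 183, 191, 223, 243, 251, 261] ⇒ [13, 25, 108, 119, 145, 161, 186, 194, 226, 246, 254, 264]
  JekIX ATTCAT/4: at [30, 39, 45, 55, 86, 97, 152, 173, 206, 215, 231] ⇒ [34, 43, 49, 59, 90, 101, 156, 177, 210, 219, 235]

All cut coordinates (distinct, sorted): [13, 25, 34, 43, 49, 59, 90, 101, 108, 119, 145, 156, 161, 177, 186, 194, 210, 219, 226, 235, 246, 254, 264]

Fragment lengths:
  [0,13): 13 bp
  [13,25): 12 bp
  [25,34): 9 bp
  [34,43): 9 bp
  [43,49): 6 bp
  [49,59): 10 bp
  [59,90): 31 bp
  [90,101): 11 bp
  [101,108): 7 bp
  [108,119): 11 bp
  [119,145): 26 bp
  [145,156): 11 bp
  [156,161): 5 bp
  [161,177): 16 bp
  [177,186): 9 bp
  [186,194): 8 bp
  [194,210): 16 bp
  [210,219): 9 bp
  [219,226): 7 bp
  [226,235): 9 bp
  [235,246): 11 bp
  [246,254): 8 bp
  [254,264): 10 bp
  [264,271): 7 bp

[5,6,7,7,7,8,8,9,9,9,9,9,10,10,11,11,11,11,12,13,16,16,26,31]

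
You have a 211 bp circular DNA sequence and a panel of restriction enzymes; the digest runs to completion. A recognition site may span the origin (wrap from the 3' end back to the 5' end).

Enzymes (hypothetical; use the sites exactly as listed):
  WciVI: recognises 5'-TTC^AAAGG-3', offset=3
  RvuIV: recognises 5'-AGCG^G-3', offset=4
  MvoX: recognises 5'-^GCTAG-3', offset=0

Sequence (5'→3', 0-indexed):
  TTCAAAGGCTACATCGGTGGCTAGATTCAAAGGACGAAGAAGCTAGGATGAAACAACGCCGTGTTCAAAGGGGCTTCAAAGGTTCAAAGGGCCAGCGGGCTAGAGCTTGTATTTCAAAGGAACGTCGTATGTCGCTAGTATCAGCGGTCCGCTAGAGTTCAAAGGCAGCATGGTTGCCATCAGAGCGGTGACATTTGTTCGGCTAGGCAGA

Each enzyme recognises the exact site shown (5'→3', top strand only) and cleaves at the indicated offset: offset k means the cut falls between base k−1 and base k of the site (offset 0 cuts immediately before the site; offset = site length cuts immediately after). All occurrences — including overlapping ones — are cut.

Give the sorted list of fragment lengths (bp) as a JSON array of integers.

Per-enzyme occurrences:
  WciVI TTCAAAGG/3: at [0, 25, 63, 74, 82, 112, 157] ⇒ [3, 28, 66, 77, 85, 115, 160]
  RvuIV AGCGG/4: at [93, 142, 183] ⇒ [97, 146, 187]
  MvoX GCTAG/0: at [19, 41, 98, 133, 150, 201] ⇒ [19, 41, 98, 133, 150, 201]

Pooled cuts: [3, 19, 28, 41, 66, 77, 85, 97, 98, 115, 133, 146, 150, 160, 187, 201]

Fragment lengths:
  3→19: 16 bp
  19→28: 9 bp
  28→41: 13 bp
  41→66: 25 bp
  66→77: 11 bp
  77→85: 8 bp
  85→97: 12 bp
  97→98: 1 bp
  98→115: 17 bp
  115→133: 18 bp
  133→146: 13 bp
  146→150: 4 bp
  150→160: 10 bp
  160→187: 27 bp
  187→201: 14 bp
  201→3 (wrap): 211-201+3 = 13 bp

[1,4,8,9,10,11,12,13,13,13,14,16,17,18,25,27]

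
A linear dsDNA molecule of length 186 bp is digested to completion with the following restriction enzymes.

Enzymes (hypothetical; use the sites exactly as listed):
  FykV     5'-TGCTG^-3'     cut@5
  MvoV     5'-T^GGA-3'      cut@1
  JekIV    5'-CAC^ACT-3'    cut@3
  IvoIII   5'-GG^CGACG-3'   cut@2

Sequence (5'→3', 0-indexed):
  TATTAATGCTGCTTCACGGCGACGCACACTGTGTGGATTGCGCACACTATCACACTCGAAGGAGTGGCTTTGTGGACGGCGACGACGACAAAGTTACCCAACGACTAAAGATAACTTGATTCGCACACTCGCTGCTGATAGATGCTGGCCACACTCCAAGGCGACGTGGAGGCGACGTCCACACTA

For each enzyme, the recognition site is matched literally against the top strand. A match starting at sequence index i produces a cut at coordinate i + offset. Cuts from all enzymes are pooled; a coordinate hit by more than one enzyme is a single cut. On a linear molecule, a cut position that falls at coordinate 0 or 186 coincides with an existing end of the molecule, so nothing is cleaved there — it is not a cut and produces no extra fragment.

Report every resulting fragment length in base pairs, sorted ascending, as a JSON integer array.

[4,5,5,6,6,7,8,8,8,9,10,10,11,11,11,20,47]

Scan for sites:
  FykV TGCTG/5: at [6, 132, 142] ⇒ [11, 137, 147]
  MvoV TGGA/1: at [33, 72, 166] ⇒ [34, 73, 167]
  JekIV CACACT/3: at [24, 42, 50, 123, 149, 179] ⇒ [27, 45, 53, 126, 152, 182]
  IvoIII GGCGACG/2: at [17, 77, 159, 170] ⇒ [19, 79, 161, 172]

Pooled cuts: [11, 19, 27, 34, 45, 53, 73, 79, 126, 137, 147, 152, 161, 167, 172, 182]

Fragments:
  [0,11): 11 bp
  [11,19): 8 bp
  [19,27): 8 bp
  [27,34): 7 bp
  [34,45): 11 bp
  [45,53): 8 bp
  [53,73): 20 bp
  [73,79): 6 bp
  [79,126): 47 bp
  [126,137): 11 bp
  [137,147): 10 bp
  [147,152): 5 bp
  [152,161): 9 bp
  [161,167): 6 bp
  [167,172): 5 bp
  [172,182): 10 bp
  [182,186): 4 bp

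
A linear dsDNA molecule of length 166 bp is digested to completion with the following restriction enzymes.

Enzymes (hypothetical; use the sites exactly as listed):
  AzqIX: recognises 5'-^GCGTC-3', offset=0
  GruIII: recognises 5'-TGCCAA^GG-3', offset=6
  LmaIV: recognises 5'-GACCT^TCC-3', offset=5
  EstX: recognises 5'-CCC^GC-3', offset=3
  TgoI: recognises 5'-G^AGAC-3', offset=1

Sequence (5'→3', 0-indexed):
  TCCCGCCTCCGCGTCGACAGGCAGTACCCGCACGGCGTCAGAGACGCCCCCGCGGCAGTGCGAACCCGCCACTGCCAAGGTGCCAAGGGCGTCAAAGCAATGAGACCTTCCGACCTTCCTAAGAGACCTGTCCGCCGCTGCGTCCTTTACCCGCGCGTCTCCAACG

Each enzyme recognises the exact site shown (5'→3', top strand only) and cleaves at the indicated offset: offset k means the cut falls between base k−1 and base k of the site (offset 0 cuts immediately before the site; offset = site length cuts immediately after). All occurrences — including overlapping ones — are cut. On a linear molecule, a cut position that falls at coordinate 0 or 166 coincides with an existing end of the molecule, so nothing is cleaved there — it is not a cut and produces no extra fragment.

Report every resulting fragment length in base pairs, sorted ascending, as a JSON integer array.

Per-enzyme occurrences:
  AzqIX GCGTC/0: at [10, 34, 88, 139, 154] ⇒ [10, 34, 88, 139, 154]
  GruIII TGCCAAGG/6: at [72, 80] ⇒ [78, 86]
  LmaIV GACCTTCC/5: at [103, 111] ⇒ [108, 116]
  EstX CCCGC/3: at [1, 26, 48, 64, 149] ⇒ [4, 29, 51, 67, 152]
  TgoI GAGAC/1: at [40, 101, 122] ⇒ [41, 102, 123]

All cut coordinates (distinct, sorted): [4, 10, 29, 34, 41, 51, 67, 78, 86, 88, 102, 108, 116, 123, 139, 152, 154]

Fragments:
  [0,4): 4 bp
  [4,10): 6 bp
  [10,29): 19 bp
  [29,34): 5 bp
  [34,41): 7 bp
  [41,51): 10 bp
  [51,67): 16 bp
  [67,78): 11 bp
  [78,86): 8 bp
  [86,88): 2 bp
  [88,102): 14 bp
  [102,108): 6 bp
  [108,116): 8 bp
  [116,123): 7 bp
  [123,139): 16 bp
  [139,152): 13 bp
  [152,154): 2 bp
  [154,166): 12 bp

[2,2,4,5,6,6,7,7,8,8,10,11,12,13,14,16,16,19]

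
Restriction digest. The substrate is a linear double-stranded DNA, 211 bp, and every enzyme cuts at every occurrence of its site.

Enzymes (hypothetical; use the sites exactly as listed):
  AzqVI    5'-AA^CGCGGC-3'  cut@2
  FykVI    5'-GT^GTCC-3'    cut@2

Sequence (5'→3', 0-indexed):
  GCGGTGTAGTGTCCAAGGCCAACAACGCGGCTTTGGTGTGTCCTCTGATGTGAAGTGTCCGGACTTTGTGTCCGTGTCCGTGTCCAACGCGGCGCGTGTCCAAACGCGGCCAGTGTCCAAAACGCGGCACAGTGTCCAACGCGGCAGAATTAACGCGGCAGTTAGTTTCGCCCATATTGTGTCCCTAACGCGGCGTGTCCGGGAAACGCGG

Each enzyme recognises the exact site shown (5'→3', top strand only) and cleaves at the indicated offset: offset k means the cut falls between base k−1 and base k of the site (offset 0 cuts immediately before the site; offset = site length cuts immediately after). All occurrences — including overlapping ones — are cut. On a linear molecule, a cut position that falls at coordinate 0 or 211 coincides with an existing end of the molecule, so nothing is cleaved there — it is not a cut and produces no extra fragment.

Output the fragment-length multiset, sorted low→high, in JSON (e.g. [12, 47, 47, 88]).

[6,6,6,6,7,8,8,8,10,10,10,11,13,14,14,15,15,17,27]

Per-enzyme occurrences:
  AzqVI (AACGCGGC, off=2): starts [23, 85, 102, 120, 137, 151, 186] → cuts [25, 87, 104, 122, 139, 153, 188]
  FykVI (GTGTCC, off=2): starts [8, 37, 54, 67, 73, 79, 95, 112, 131, 178, 194] → cuts [10, 39, 56, 69, 75, 81, 97, 114, 133, 180, 196]

Pooled cuts: [10, 25, 39, 56, 69, 75, 81, 87, 97, 104, 114, 122, 133, 139, 153, 180, 188, 196]

Fragments:
  [0,10): 10 bp
  [10,25): 15 bp
  [25,39): 14 bp
  [39,56): 17 bp
  [56,69): 13 bp
  [69,75): 6 bp
  [75,81): 6 bp
  [81,87): 6 bp
  [87,97): 10 bp
  [97,104): 7 bp
  [104,114): 10 bp
  [114,122): 8 bp
  [122,133): 11 bp
  [133,139): 6 bp
  [139,153): 14 bp
  [153,180): 27 bp
  [180,188): 8 bp
  [188,196): 8 bp
  [196,211): 15 bp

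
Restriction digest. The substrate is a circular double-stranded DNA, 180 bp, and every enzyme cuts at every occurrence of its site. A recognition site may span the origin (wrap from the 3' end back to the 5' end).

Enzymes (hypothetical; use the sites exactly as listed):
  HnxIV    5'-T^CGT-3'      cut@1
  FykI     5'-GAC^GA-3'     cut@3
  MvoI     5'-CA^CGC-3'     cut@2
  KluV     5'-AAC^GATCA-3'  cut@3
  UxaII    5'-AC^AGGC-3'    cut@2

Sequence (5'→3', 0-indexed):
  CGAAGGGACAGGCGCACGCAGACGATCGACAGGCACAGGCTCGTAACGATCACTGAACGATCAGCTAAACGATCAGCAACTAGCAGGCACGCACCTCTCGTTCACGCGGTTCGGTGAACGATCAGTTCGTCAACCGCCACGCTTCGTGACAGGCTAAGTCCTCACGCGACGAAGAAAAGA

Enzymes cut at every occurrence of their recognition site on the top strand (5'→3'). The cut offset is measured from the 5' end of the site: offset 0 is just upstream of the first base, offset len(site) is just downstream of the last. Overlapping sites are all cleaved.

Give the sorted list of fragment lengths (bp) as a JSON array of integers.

Per-enzyme occurrences:
  HnxIV (TCGT, off=1): starts [40, 97, 126, 143] → cuts [41, 98, 127, 144]
  FykI (GACGA, off=3): starts [20, 167, 178] → cuts [1, 23, 170]
  MvoI (CACGC, off=2): starts [14, 87, 102, 137, 162] → cuts [16, 89, 104, 139, 164]
  KluV (AACGATCA, off=3): starts [44, 55, 67, 116] → cuts [47, 58, 70, 119]
  UxaII (ACAGGC, off=2): starts [7, 28, 34, 148] → cuts [9, 30, 36, 150]

Pooled cuts: [1, 9, 16, 23, 30, 36, 41, 47, 58, 70, 89, 98, 104, 119, 127, 139, 144, 150, 164, 170]

Fragments:
  1→9: 8 bp
  9→16: 7 bp
  16→23: 7 bp
  23→30: 7 bp
  30→36: 6 bp
  36→41: 5 bp
  41→47: 6 bp
  47→58: 11 bp
  58→70: 12 bp
  70→89: 19 bp
  89→98: 9 bp
  98→104: 6 bp
  104→119: 15 bp
  119→127: 8 bp
  127→139: 12 bp
  139→144: 5 bp
  144→150: 6 bp
  150→164: 14 bp
  164→170: 6 bp
  170→1 (wrap): 180-170+1 = 11 bp

[5,5,6,6,6,6,6,7,7,7,8,8,9,11,11,12,12,14,15,19]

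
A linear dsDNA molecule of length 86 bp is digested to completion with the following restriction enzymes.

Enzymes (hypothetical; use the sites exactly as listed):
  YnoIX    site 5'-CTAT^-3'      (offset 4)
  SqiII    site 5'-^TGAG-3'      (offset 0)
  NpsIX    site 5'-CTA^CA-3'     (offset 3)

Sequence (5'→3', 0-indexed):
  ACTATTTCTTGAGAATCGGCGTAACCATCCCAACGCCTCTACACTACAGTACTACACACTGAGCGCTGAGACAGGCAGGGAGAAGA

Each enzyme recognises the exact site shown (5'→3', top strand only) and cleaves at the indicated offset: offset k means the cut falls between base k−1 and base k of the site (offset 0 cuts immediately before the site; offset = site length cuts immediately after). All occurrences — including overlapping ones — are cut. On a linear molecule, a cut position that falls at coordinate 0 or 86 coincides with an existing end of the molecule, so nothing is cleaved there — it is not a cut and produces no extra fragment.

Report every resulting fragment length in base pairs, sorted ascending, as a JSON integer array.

Scan for sites:
  YnoIX CTAT/4: at [1] ⇒ [5]
  SqiII TGAG/0: at [9, 59, 66] ⇒ [9, 59, 66]
  NpsIX CTACA/3: at [38, 43, 51] ⇒ [41, 46, 54]

Pooled cuts: [5, 9, 41, 46, 54, 59, 66]

Fragment lengths:
  [0,5): 5 bp
  [5,9): 4 bp
  [9,41): 32 bp
  [41,46): 5 bp
  [46,54): 8 bp
  [54,59): 5 bp
  [59,66): 7 bp
  [66,86): 20 bp

[4,5,5,5,7,8,20,32]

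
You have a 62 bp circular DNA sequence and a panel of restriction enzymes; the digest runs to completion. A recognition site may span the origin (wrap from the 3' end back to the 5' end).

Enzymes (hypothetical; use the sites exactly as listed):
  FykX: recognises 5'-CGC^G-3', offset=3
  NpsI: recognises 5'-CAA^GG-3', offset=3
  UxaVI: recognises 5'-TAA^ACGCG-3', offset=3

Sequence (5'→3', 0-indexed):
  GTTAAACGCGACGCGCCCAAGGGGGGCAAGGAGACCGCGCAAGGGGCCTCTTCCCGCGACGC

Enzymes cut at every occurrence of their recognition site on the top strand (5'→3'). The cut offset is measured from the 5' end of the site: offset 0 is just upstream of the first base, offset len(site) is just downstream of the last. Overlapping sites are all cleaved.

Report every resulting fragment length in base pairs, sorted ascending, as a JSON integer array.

[4,4,5,5,5,6,9,9,15]

Scan for sites:
  FykX CGCG/3: at [6, 11, 35, 54, 59] ⇒ [0, 9, 14, 38, 57]
  NpsI CAAGG/3: at [17, 26, 39] ⇒ [20, 29, 42]
  UxaVI TAAACGCG/3: at [2] ⇒ [5]

Pooled cuts: [0, 5, 9, 14, 20, 29, 38, 42, 57]

Fragments:
  0→5: 5 bp
  5→9: 4 bp
  9→14: 5 bp
  14→20: 6 bp
  20→29: 9 bp
  29→38: 9 bp
  38→42: 4 bp
  42→57: 15 bp
  57→0 (wrap): 62-57+0 = 5 bp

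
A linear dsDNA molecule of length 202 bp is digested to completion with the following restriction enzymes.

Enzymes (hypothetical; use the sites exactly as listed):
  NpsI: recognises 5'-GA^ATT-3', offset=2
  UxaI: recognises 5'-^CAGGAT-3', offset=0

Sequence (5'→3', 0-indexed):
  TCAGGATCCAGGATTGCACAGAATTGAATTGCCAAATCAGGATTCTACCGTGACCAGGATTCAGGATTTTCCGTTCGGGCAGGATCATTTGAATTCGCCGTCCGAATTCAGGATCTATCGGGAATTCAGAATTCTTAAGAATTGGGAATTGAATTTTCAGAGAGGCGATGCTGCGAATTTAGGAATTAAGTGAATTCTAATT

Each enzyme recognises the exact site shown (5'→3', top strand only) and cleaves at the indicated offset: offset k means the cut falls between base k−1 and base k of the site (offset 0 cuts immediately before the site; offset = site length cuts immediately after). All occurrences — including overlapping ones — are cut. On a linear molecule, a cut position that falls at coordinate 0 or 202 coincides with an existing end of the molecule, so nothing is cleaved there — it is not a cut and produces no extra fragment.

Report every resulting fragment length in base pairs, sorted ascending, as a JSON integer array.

[1,3,5,5,7,7,7,7,8,9,9,10,10,13,13,14,15,17,18,24]

Per-enzyme occurrences:
  NpsI GAATT/2: at [20, 25, 90, 103, 121, 128, 138, 145, 150, 174, 182, 191] ⇒ [22, 27, 92, 105, 123, 130, 140, 147, 152, 176, 184, 193]
  UxaI CAGGAT/0: at [1, 8, 37, 54, 61, 79, 108] ⇒ [1, 8, 37, 54, 61, 79, 108]

Pooled cuts: [1, 8, 22, 27, 37, 54, 61, 79, 92, 105, 108, 123, 130, 140, 147, 152, 176, 184, 193]

Fragment lengths:
  [0,1): 1 bp
  [1,8): 7 bp
  [8,22): 14 bp
  [22,27): 5 bp
  [27,37): 10 bp
  [37,54): 17 bp
  [54,61): 7 bp
  [61,79): 18 bp
  [79,92): 13 bp
  [92,105): 13 bp
  [105,108): 3 bp
  [108,123): 15 bp
  [123,130): 7 bp
  [130,140): 10 bp
  [140,147): 7 bp
  [147,152): 5 bp
  [152,176): 24 bp
  [176,184): 8 bp
  [184,193): 9 bp
  [193,202): 9 bp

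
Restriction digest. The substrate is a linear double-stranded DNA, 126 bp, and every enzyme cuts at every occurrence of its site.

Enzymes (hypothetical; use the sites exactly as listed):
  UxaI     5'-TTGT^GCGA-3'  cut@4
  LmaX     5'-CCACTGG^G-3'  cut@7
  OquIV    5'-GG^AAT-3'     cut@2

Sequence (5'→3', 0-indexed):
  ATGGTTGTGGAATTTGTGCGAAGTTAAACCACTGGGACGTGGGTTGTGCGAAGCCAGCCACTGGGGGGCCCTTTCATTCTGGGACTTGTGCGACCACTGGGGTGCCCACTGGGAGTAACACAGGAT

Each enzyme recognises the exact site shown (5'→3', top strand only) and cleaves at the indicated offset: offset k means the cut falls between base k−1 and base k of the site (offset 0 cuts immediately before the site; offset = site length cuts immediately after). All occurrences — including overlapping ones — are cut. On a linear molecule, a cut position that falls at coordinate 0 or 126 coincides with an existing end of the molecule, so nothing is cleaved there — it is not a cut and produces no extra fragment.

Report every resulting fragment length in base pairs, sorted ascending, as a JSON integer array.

Site scan:
  UxaI (TTGTGCGA, off=4): starts [13, 43, 85] → cuts [17, 47, 89]
  LmaX (CCACTGGG, off=7): starts [28, 57, 93, 105] → cuts [35, 64, 100, 112]
  OquIV (GGAAT, off=2): starts [8] → cuts [10]

All cut coordinates (distinct, sorted): [10, 17, 35, 47, 64, 89, 100, 112]

Fragment lengths:
  [0,10): 10 bp
  [10,17): 7 bp
  [17,35): 18 bp
  [35,47): 12 bp
  [47,64): 17 bp
  [64,89): 25 bp
  [89,100): 11 bp
  [100,112): 12 bp
  [112,126): 14 bp

[7,10,11,12,12,14,17,18,25]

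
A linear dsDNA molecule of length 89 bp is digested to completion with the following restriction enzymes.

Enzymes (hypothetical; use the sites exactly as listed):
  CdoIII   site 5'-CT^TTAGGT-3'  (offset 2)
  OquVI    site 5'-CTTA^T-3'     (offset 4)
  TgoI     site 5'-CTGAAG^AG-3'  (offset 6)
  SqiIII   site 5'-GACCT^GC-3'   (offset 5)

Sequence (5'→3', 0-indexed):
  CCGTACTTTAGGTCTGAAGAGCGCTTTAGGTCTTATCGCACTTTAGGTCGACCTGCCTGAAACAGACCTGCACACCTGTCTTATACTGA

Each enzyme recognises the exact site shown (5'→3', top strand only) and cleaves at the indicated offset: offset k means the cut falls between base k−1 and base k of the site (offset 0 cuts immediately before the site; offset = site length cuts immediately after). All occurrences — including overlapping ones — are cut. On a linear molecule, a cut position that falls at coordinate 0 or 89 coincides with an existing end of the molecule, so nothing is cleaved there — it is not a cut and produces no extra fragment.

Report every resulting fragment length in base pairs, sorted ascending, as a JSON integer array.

Scan for sites:
  CdoIII (CTTTAGGT, off=2): starts [5, 23, 40] → cuts [7, 25, 42]
  OquVI (CTTAT, off=4): starts [31, 79] → cuts [35, 83]
  TgoI (CTGAAGAG, off=6): starts [13] → cuts [19]
  SqiIII (GACCTGC, off=5): starts [49, 64] → cuts [54, 69]

Pooled cuts: [7, 19, 25, 35, 42, 54, 69, 83]

Fragment lengths:
  [0,7): 7 bp
  [7,19): 12 bp
  [19,25): 6 bp
  [25,35): 10 bp
  [35,42): 7 bp
  [42,54): 12 bp
  [54,69): 15 bp
  [69,83): 14 bp
  [83,89): 6 bp

[6,6,7,7,10,12,12,14,15]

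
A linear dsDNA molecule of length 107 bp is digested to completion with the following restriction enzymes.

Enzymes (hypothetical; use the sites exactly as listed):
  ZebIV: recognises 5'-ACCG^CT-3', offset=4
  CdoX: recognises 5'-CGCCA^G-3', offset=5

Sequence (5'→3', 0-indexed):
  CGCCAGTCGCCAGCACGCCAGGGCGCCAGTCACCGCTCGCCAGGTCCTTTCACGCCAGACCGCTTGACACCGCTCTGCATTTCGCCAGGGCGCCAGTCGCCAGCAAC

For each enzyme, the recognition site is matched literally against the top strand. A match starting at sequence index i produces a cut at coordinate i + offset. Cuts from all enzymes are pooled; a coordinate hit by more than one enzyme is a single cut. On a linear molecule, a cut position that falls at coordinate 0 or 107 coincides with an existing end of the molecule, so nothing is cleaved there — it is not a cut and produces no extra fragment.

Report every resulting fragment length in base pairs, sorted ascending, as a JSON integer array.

[5,5,5,7,7,7,7,8,8,8,10,15,15]

Site scan:
  ZebIV (ACCGCT, off=4): starts [31, 58, 68] → cuts [35, 62, 72]
  CdoX (CGCCAG, off=5): starts [0, 7, 15, 23, 37, 52, 82, 90, 97] → cuts [5, 12, 20, 28, 42, 57, 87, 95, 102]

All cut coordinates (distinct, sorted): [5, 12, 20, 28, 35, 42, 57, 62, 72, 87, 95, 102]

Fragment lengths:
  [0,5): 5 bp
  [5,12): 7 bp
  [12,20): 8 bp
  [20,28): 8 bp
  [28,35): 7 bp
  [35,42): 7 bp
  [42,57): 15 bp
  [57,62): 5 bp
  [62,72): 10 bp
  [72,87): 15 bp
  [87,95): 8 bp
  [95,102): 7 bp
  [102,107): 5 bp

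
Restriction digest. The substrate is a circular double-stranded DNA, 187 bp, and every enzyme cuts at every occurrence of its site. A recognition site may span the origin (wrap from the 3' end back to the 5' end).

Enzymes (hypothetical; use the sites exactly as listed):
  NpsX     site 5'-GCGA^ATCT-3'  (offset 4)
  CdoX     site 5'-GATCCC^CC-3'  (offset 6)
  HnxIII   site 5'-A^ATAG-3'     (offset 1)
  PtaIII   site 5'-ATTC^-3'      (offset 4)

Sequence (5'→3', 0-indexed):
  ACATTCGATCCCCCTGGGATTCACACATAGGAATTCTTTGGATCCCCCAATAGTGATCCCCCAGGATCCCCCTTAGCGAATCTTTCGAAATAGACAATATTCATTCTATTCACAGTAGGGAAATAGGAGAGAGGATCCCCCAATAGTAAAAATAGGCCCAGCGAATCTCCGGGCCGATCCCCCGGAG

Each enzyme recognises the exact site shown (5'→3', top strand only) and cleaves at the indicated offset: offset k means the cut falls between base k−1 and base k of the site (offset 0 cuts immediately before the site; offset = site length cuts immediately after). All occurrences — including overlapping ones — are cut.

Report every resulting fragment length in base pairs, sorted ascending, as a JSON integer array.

[3,3,4,5,6,9,9,10,10,10,10,11,11,12,13,13,14,17,17]

Site scan:
  NpsX (GCGAATCT, off=4): starts [75, 160] → cuts [79, 164]
  CdoX (GATCCCCC, off=6): starts [6, 40, 54, 64, 133, 175] → cuts [12, 46, 60, 70, 139, 181]
  HnxIII (AATAG, off=1): starts [48, 88, 121, 141, 150] → cuts [49, 89, 122, 142, 151]
  PtaIII (ATTC, off=4): starts [2, 18, 32, 98, 102, 107] → cuts [6, 22, 36, 102, 106, 111]

All cut coordinates (distinct, sorted): [6, 12, 22, 36, 46, 49, 60, 70, 79, 89, 102, 106, 111, 122, 139, 142, 151, 164, 181]

Fragments:
  6→12: 6 bp
  12→22: 10 bp
  22→36: 14 bp
  36→46: 10 bp
  46→49: 3 bp
  49→60: 11 bp
  60→70: 10 bp
  70→79: 9 bp
  79→89: 10 bp
  89→102: 13 bp
  102→106: 4 bp
  106→111: 5 bp
  111→122: 11 bp
  122→139: 17 bp
  139→142: 3 bp
  142→151: 9 bp
  151→164: 13 bp
  164→181: 17 bp
  181→6 (wrap): 187-181+6 = 12 bp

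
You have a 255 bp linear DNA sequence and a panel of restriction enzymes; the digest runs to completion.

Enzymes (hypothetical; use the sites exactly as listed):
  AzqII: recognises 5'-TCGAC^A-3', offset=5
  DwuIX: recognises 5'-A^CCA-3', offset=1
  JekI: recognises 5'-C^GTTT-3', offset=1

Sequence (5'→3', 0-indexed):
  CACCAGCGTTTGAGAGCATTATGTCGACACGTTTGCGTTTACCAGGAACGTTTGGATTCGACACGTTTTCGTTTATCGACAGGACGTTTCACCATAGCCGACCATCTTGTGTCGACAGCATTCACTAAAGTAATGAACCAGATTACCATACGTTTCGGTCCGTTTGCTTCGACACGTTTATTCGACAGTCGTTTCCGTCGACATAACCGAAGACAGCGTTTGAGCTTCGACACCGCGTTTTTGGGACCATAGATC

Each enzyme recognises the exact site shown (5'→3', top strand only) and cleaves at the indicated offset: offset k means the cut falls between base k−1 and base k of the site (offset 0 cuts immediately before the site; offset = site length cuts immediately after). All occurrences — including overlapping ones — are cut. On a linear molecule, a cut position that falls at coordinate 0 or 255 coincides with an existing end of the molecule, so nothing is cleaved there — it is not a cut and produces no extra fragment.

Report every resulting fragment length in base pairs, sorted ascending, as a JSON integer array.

Scan for sites:
  AzqII TCGACA/5: at [23, 57, 75, 111, 168, 181, 197, 226] ⇒ [28, 62, 80, 116, 173, 186, 202, 231]
  DwuIX ACCA/1: at [1, 40, 90, 100, 136, 144, 245] ⇒ [2, 41, 91, 101, 137, 145, 246]
  JekI CGTTT/1: at [6, 29, 35, 48, 63, 69, 84, 150, 160, 174, 189, 216, 235] ⇒ [7, 30, 36, 49, 64, 70, 85, 151, 161, 175, 190, 217, 236]

Pooled cuts: [2, 7, 28, 30, 36, 41, 49, 62, 64, 70, 80, 85, 91, 101, 116, 137, 145, 151, 161, 173, 175, 186, 190, 202, 217, 231, 236, 246]

Fragments:
  [0,2): 2 bp
  [2,7): 5 bp
  [7,28): 21 bp
  [28,30): 2 bp
  [30,36): 6 bp
  [36,41): 5 bp
  [41,49): 8 bp
  [49,62): 13 bp
  [62,64): 2 bp
  [64,70): 6 bp
  [70,80): 10 bp
  [80,85): 5 bp
  [85,91): 6 bp
  [91,101): 10 bp
  [101,116): 15 bp
  [116,137): 21 bp
  [137,145): 8 bp
  [145,151): 6 bp
  [151,161): 10 bp
  [161,173): 12 bp
  [173,175): 2 bp
  [175,186): 11 bp
  [186,190): 4 bp
  [190,202): 12 bp
  [202,217): 15 bp
  [217,231): 14 bp
  [231,236): 5 bp
  [236,246): 10 bp
  [246,255): 9 bp

[2,2,2,2,4,5,5,5,5,6,6,6,6,8,8,9,10,10,10,10,11,12,12,13,14,15,15,21,21]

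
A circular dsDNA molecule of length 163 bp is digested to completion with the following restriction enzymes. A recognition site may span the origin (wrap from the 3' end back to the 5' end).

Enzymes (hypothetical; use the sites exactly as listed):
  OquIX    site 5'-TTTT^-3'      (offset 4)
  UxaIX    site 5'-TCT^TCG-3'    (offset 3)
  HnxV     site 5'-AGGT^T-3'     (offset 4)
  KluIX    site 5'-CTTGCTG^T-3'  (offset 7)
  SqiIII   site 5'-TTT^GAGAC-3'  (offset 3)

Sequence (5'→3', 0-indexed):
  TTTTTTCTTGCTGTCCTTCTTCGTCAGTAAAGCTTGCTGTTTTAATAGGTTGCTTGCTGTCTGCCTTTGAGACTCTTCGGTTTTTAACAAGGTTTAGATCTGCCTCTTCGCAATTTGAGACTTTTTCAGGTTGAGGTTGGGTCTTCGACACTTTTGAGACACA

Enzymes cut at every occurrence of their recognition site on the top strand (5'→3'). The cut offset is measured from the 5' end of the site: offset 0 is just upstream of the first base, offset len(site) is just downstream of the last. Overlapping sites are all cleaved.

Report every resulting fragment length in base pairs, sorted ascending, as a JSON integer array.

Site scan:
  OquIX TTTT/4: at [0, 1, 2, 39, 80, 81, 121, 122, 151] ⇒ [4, 5, 6, 43, 84, 85, 125, 126, 155]
  UxaIX TCTTCG/3: at [17, 73, 104, 141] ⇒ [20, 76, 107, 144]
  HnxV AGGTT/4: at [46, 89, 127, 133] ⇒ [50, 93, 131, 137]
  KluIX CTTGCTGT/7: at [6, 32, 52] ⇒ [13, 39, 59]
  SqiIII TTTGAGAC/3: at [65, 113, 152] ⇒ [68, 116, 155]

Pooled cuts: [4, 5, 6, 13, 20, 39, 43, 50, 59, 68, 76, 84, 85, 93, 107, 116, 125, 126, 131, 137, 144, 155]

Fragments:
  4→5: 1 bp
  5→6: 1 bp
  6→13: 7 bp
  13→20: 7 bp
  20→39: 19 bp
  39→43: 4 bp
  43→50: 7 bp
  50→59: 9 bp
  59→68: 9 bp
  68→76: 8 bp
  76→84: 8 bp
  84→85: 1 bp
  85→93: 8 bp
  93→107: 14 bp
  107→116: 9 bp
  116→125: 9 bp
  125→126: 1 bp
  126→131: 5 bp
  131→137: 6 bp
  137→144: 7 bp
  144→155: 11 bp
  155→4 (wrap): 163-155+4 = 12 bp

[1,1,1,1,4,5,6,7,7,7,7,8,8,8,9,9,9,9,11,12,14,19]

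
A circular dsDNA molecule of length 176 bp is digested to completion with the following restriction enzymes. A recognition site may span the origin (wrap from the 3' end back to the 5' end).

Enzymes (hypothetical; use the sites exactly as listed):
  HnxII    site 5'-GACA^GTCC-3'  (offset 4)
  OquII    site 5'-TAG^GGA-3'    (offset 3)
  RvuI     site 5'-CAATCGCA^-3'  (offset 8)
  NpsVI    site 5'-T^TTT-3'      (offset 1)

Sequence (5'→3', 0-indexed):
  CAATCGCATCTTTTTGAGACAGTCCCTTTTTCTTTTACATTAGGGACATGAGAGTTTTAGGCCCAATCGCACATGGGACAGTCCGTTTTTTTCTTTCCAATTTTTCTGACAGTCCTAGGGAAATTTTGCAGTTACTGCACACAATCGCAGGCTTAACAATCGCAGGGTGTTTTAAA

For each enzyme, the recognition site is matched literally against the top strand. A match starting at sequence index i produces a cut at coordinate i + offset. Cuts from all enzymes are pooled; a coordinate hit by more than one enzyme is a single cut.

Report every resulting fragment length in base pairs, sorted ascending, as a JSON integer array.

Scan for sites:
  HnxII GACAGTCC/4: at [17, 76, 107] ⇒ [21, 80, 111]
  OquII TAGGGA/3: at [40, 115] ⇒ [43, 118]
  RvuI CAATCGCA/8: at [0, 63, 141, 156] ⇒ [8, 71, 149, 164]
  NpsVI TTTT/1: at [10, 11, 26, 27, 32, 54, 85, 86, 87, 88, 100, 101, 123, 169] ⇒ [11, 12, 27, 28, 33, 55, 86, 87, 88, 89, 101, 102, 124, 170]

Pooled cuts: [8, 11, 12, 21, 27, 28, 33, 43, 55, 71, 80, 86, 87, 88, 89, 101, 102, 111, 118, 124, 149, 164, 170]

Fragments:
  8→11: 3 bp
  11→12: 1 bp
  12→21: 9 bp
  21→27: 6 bp
  27→28: 1 bp
  28→33: 5 bp
  33→43: 10 bp
  43→55: 12 bp
  55→71: 16 bp
  71→80: 9 bp
  80→86: 6 bp
  86→87: 1 bp
  87→88: 1 bp
  88→89: 1 bp
  89→101: 12 bp
  101→102: 1 bp
  102→111: 9 bp
  111→118: 7 bp
  118→124: 6 bp
  124→149: 25 bp
  149→164: 15 bp
  164→170: 6 bp
  170→8 (wrap): 176-170+8 = 14 bp

[1,1,1,1,1,1,3,5,6,6,6,6,7,9,9,9,10,12,12,14,15,16,25]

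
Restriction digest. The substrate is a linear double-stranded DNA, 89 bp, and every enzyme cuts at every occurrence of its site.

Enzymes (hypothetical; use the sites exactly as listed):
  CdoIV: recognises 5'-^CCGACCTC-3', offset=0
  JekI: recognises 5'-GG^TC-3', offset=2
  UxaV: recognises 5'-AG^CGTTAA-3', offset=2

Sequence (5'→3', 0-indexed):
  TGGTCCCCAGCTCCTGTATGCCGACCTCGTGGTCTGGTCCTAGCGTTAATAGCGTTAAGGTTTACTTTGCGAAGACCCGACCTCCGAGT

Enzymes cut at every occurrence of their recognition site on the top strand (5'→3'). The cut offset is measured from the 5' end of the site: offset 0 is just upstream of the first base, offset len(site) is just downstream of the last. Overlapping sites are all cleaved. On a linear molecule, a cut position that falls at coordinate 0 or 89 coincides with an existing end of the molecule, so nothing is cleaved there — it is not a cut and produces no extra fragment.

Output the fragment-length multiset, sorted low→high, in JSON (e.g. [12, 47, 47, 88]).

Site scan:
  CdoIV CCGACCTC/0: at [20, 76] ⇒ [20, 76]
  JekI GGTC/2: at [1, 30, 35] ⇒ [3, 32, 37]
  UxaV AGCGTTAA/2: at [41, 50] ⇒ [43, 52]

All cut coordinates (distinct, sorted): [3, 20, 32, 37, 43, 52, 76]

Fragments:
  [0,3): 3 bp
  [3,20): 17 bp
  [20,32): 12 bp
  [32,37): 5 bp
  [37,43): 6 bp
  [43,52): 9 bp
  [52,76): 24 bp
  [76,89): 13 bp

[3,5,6,9,12,13,17,24]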